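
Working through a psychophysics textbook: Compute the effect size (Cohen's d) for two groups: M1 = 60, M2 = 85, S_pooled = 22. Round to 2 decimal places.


Cohen's d = (M1 - M2) / S_pooled
= (60 - 85) / 22
= -25 / 22
= -1.14


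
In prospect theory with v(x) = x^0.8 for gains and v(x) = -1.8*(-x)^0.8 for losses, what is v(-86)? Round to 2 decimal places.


Since x = -86 < 0, use v(x) = -lambda*(-x)^alpha
(-x) = 86
86^0.8 = 35.2857
v(-86) = -1.8 * 35.2857
= -63.51


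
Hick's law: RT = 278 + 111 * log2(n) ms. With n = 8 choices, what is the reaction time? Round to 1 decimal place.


RT = 278 + 111 * log2(8)
log2(8) = 3.0
RT = 278 + 111 * 3.0
= 278 + 333.0
= 611.0 ms


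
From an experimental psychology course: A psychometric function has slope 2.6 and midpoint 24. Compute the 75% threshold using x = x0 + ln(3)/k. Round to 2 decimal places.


At P = 0.75: 0.75 = 1/(1 + e^(-k*(x-x0)))
Solving: e^(-k*(x-x0)) = 1/3
x = x0 + ln(3)/k
ln(3) = 1.0986
x = 24 + 1.0986/2.6
= 24 + 0.4225
= 24.42


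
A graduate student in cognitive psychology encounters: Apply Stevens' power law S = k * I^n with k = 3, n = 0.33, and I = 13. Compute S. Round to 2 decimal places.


S = 3 * 13^0.33
13^0.33 = 2.3313
S = 3 * 2.3313
= 6.99


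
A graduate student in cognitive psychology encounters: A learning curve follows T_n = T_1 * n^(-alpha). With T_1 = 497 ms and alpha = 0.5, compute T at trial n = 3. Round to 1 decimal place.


T_n = 497 * 3^(-0.5)
3^(-0.5) = 0.57735
T_n = 497 * 0.57735
= 286.9 ms


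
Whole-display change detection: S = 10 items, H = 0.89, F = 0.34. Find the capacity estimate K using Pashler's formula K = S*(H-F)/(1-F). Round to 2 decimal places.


K = S * (H - F) / (1 - F)
H - F = 0.55
1 - F = 0.66
K = 10 * 0.55 / 0.66
= 8.33


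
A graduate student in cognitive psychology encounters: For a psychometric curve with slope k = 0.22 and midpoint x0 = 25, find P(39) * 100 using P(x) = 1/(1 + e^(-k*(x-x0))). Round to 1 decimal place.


P(x) = 1/(1 + e^(-0.22*(39 - 25)))
Exponent = -0.22 * 14 = -3.08
e^(-3.08) = 0.045959
P = 1/(1 + 0.045959) = 0.95606
Percentage = 95.6


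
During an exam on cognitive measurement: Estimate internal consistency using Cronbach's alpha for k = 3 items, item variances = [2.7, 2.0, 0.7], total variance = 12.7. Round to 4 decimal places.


alpha = (k/(k-1)) * (1 - sum(s_i^2)/s_total^2)
sum(item variances) = 5.4
k/(k-1) = 3/2 = 1.5
1 - 5.4/12.7 = 1 - 0.425197 = 0.574803
alpha = 1.5 * 0.574803
= 0.8622


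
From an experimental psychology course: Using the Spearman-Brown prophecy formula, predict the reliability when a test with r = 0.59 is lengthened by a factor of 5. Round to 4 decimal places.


r_new = n*r / (1 + (n-1)*r)
Numerator = 5 * 0.59 = 2.95
Denominator = 1 + 4 * 0.59 = 3.36
r_new = 2.95 / 3.36
= 0.8780


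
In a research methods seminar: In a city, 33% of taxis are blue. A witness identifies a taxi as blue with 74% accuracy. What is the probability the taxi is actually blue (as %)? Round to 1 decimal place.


P(blue | says blue) = P(says blue | blue)*P(blue) / [P(says blue | blue)*P(blue) + P(says blue | not blue)*P(not blue)]
Numerator = 0.74 * 0.33 = 0.2442
False identification = 0.26 * 0.67 = 0.1742
P = 0.2442 / (0.2442 + 0.1742)
= 0.2442 / 0.4184
As percentage = 58.4


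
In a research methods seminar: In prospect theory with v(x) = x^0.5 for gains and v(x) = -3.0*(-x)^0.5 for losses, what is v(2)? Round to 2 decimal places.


Since x = 2 >= 0, use v(x) = x^0.5
2^0.5 = 1.4142
v(2) = 1.41


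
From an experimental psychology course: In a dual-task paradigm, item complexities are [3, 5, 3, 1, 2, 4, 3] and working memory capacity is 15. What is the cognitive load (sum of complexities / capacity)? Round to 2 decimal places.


Total complexity = 3 + 5 + 3 + 1 + 2 + 4 + 3 = 21
Load = total / capacity = 21 / 15
= 1.40


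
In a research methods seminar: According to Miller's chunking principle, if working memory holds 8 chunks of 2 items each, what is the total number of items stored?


Total items = chunks * items_per_chunk
= 8 * 2
= 16


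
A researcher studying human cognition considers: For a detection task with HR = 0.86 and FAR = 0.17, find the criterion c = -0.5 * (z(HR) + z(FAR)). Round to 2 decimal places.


c = -0.5 * (z(HR) + z(FAR))
z(0.86) = 1.0803
z(0.17) = -0.9542
c = -0.5 * (1.0803 + -0.9542)
= -0.5 * 0.1261
= -0.06


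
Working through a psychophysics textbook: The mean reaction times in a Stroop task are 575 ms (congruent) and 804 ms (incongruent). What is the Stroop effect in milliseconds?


Stroop effect = RT(incongruent) - RT(congruent)
= 804 - 575
= 229 ms


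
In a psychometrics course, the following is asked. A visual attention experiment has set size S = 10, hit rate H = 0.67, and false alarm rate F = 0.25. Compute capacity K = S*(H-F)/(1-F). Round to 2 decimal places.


K = S * (H - F) / (1 - F)
H - F = 0.42
1 - F = 0.75
K = 10 * 0.42 / 0.75
= 5.60


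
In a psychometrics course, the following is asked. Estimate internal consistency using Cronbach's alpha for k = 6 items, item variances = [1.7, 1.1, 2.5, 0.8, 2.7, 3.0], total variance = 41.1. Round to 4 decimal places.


alpha = (k/(k-1)) * (1 - sum(s_i^2)/s_total^2)
sum(item variances) = 11.8
k/(k-1) = 6/5 = 1.2
1 - 11.8/41.1 = 1 - 0.287105 = 0.712895
alpha = 1.2 * 0.712895
= 0.8555


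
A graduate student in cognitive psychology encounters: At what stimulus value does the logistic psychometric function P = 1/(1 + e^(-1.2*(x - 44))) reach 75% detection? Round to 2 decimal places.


At P = 0.75: 0.75 = 1/(1 + e^(-k*(x-x0)))
Solving: e^(-k*(x-x0)) = 1/3
x = x0 + ln(3)/k
ln(3) = 1.0986
x = 44 + 1.0986/1.2
= 44 + 0.9155
= 44.92


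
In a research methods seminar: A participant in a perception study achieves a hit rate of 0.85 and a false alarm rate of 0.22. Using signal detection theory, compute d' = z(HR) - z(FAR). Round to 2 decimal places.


d' = z(HR) - z(FAR)
z(0.85) = 1.0364
z(0.22) = -0.7722
d' = 1.0364 - -0.7722
= 1.81


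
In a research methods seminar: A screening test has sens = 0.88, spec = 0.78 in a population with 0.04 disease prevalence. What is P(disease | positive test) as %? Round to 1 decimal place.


PPV = (sens * prev) / (sens * prev + (1-spec) * (1-prev))
Numerator = 0.88 * 0.04 = 0.0352
P(positive and no disease) = (1 - spec) * (1 - prev) = (1 - 0.78) * (1 - 0.04) = 0.2112
Denominator = 0.0352 + 0.2112 = 0.2464
PPV = 0.0352 / 0.2464 = 0.142857
As percentage = 14.3


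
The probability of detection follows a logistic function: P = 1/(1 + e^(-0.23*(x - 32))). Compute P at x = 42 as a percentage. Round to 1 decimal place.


P(x) = 1/(1 + e^(-0.23*(42 - 32)))
Exponent = -0.23 * 10 = -2.3
e^(-2.3) = 0.100259
P = 1/(1 + 0.100259) = 0.908877
Percentage = 90.9


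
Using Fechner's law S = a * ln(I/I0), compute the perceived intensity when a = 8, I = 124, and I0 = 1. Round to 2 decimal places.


S = 8 * ln(124/1)
I/I0 = 124.0
ln(124.0) = 4.8203
S = 8 * 4.8203
= 38.56


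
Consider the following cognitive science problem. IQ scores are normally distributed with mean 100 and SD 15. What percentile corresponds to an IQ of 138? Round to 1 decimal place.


z = (IQ - mean) / SD
z = (138 - 100) / 15 = 2.5333
Percentile = Phi(2.5333) * 100
Phi(2.5333) = 0.99435
= 99.4


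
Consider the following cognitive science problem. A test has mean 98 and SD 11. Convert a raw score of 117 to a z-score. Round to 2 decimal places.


z = (X - mu) / sigma
= (117 - 98) / 11
= 19 / 11
= 1.73


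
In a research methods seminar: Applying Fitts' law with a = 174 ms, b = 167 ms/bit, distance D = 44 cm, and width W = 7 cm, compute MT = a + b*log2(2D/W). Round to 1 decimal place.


MT = 174 + 167 * log2(2*44/7)
2D/W = 12.571429
log2(12.571429) = 3.6521
MT = 174 + 167 * 3.6521
= 783.9 ms


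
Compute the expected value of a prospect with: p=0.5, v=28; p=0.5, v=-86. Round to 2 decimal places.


EU = sum(p_i * v_i)
0.5 * 28 = 14.0
0.5 * -86 = -43.0
EU = 14.0 + -43.0
= -29.00


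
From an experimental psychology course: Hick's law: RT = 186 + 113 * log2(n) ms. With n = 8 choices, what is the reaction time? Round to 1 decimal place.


RT = 186 + 113 * log2(8)
log2(8) = 3.0
RT = 186 + 113 * 3.0
= 186 + 339.0
= 525.0 ms


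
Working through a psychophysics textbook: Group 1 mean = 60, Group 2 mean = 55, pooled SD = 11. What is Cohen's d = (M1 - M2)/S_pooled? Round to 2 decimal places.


Cohen's d = (M1 - M2) / S_pooled
= (60 - 55) / 11
= 5 / 11
= 0.45


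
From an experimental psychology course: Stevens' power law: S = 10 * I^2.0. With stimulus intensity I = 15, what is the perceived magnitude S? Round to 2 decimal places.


S = 10 * 15^2.0
15^2.0 = 225.0
S = 10 * 225.0
= 2250.00


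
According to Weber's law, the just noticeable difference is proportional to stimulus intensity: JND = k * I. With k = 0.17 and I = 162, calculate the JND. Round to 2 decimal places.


JND = k * I
JND = 0.17 * 162
= 27.54


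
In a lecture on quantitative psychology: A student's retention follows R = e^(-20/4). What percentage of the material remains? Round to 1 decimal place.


R = e^(-t/S)
-t/S = -20/4 = -5.0
R = e^(-5.0) = 0.006738
Percentage = 0.006738 * 100
= 0.7


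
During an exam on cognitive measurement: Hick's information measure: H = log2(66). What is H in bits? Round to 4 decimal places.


H = log2(n)
H = log2(66)
= 6.0444


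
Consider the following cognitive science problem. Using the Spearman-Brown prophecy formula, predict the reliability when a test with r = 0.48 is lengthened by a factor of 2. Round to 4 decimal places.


r_new = n*r / (1 + (n-1)*r)
Numerator = 2 * 0.48 = 0.96
Denominator = 1 + 1 * 0.48 = 1.48
r_new = 0.96 / 1.48
= 0.6486


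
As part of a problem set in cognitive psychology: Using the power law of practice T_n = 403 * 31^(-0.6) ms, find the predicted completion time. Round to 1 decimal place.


T_n = 403 * 31^(-0.6)
31^(-0.6) = 0.127404
T_n = 403 * 0.127404
= 51.3 ms


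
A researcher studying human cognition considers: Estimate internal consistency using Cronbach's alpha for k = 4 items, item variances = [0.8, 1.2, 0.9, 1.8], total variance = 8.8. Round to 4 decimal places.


alpha = (k/(k-1)) * (1 - sum(s_i^2)/s_total^2)
sum(item variances) = 4.7
k/(k-1) = 4/3 = 1.333333
1 - 4.7/8.8 = 1 - 0.534091 = 0.465909
alpha = 1.333333 * 0.465909
= 0.6212


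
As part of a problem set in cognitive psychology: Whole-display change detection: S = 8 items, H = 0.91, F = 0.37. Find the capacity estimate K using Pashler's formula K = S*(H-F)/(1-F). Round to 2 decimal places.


K = S * (H - F) / (1 - F)
H - F = 0.54
1 - F = 0.63
K = 8 * 0.54 / 0.63
= 6.86


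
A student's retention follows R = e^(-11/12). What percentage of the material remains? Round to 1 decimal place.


R = e^(-t/S)
-t/S = -11/12 = -0.916667
R = e^(-0.916667) = 0.39985
Percentage = 0.39985 * 100
= 40.0


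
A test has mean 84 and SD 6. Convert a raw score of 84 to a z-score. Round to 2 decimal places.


z = (X - mu) / sigma
= (84 - 84) / 6
= 0 / 6
= 0.00


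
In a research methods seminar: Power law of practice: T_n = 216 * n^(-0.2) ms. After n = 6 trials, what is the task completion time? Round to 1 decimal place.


T_n = 216 * 6^(-0.2)
6^(-0.2) = 0.698827
T_n = 216 * 0.698827
= 150.9 ms


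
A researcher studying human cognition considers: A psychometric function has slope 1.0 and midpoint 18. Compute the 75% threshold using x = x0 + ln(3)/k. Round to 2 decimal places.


At P = 0.75: 0.75 = 1/(1 + e^(-k*(x-x0)))
Solving: e^(-k*(x-x0)) = 1/3
x = x0 + ln(3)/k
ln(3) = 1.0986
x = 18 + 1.0986/1.0
= 18 + 1.0986
= 19.10


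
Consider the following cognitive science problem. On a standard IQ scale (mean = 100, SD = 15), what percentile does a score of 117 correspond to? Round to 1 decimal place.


z = (IQ - mean) / SD
z = (117 - 100) / 15 = 1.1333
Percentile = Phi(1.1333) * 100
Phi(1.1333) = 0.871456
= 87.1


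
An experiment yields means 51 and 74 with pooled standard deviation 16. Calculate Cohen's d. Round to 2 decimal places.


Cohen's d = (M1 - M2) / S_pooled
= (51 - 74) / 16
= -23 / 16
= -1.44


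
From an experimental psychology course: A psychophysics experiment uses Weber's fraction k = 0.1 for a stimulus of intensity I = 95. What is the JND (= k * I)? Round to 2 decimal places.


JND = k * I
JND = 0.1 * 95
= 9.50


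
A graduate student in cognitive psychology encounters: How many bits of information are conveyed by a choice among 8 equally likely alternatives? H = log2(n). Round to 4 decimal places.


H = log2(n)
H = log2(8)
= 3.0000


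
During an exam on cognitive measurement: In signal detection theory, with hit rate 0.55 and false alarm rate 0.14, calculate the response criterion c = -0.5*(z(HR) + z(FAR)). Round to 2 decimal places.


c = -0.5 * (z(HR) + z(FAR))
z(0.55) = 0.1257
z(0.14) = -1.0803
c = -0.5 * (0.1257 + -1.0803)
= -0.5 * -0.9546
= 0.48


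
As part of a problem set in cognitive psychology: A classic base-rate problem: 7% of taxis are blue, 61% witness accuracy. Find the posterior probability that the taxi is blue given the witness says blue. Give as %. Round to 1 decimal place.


P(blue | says blue) = P(says blue | blue)*P(blue) / [P(says blue | blue)*P(blue) + P(says blue | not blue)*P(not blue)]
Numerator = 0.61 * 0.07 = 0.0427
False identification = 0.39 * 0.93 = 0.3627
P = 0.0427 / (0.0427 + 0.3627)
= 0.0427 / 0.4054
As percentage = 10.5


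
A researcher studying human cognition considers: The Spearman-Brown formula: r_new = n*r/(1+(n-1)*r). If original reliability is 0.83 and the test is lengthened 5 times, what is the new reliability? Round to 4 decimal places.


r_new = n*r / (1 + (n-1)*r)
Numerator = 5 * 0.83 = 4.15
Denominator = 1 + 4 * 0.83 = 4.32
r_new = 4.15 / 4.32
= 0.9606


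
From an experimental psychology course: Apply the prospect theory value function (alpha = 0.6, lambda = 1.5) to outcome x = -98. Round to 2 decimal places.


Since x = -98 < 0, use v(x) = -lambda*(-x)^alpha
(-x) = 98
98^0.6 = 15.658
v(-98) = -1.5 * 15.658
= -23.49


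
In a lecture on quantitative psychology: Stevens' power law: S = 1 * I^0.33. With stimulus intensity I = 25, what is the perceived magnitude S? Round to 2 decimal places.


S = 1 * 25^0.33
25^0.33 = 2.8928
S = 1 * 2.8928
= 2.89


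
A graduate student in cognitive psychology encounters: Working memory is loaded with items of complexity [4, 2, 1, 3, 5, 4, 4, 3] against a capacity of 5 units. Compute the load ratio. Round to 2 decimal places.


Total complexity = 4 + 2 + 1 + 3 + 5 + 4 + 4 + 3 = 26
Load = total / capacity = 26 / 5
= 5.20


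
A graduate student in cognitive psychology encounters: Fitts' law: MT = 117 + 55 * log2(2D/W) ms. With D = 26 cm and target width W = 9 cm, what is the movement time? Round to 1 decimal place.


MT = 117 + 55 * log2(2*26/9)
2D/W = 5.777778
log2(5.777778) = 2.5305
MT = 117 + 55 * 2.5305
= 256.2 ms


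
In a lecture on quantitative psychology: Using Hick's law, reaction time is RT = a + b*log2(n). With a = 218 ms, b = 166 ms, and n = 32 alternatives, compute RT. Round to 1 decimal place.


RT = 218 + 166 * log2(32)
log2(32) = 5.0
RT = 218 + 166 * 5.0
= 218 + 830.0
= 1048.0 ms


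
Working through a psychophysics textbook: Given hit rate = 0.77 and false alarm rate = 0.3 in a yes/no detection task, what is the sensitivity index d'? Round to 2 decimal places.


d' = z(HR) - z(FAR)
z(0.77) = 0.7388
z(0.3) = -0.5244
d' = 0.7388 - -0.5244
= 1.26


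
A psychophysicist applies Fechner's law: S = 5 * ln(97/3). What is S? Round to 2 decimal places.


S = 5 * ln(97/3)
I/I0 = 32.333333
ln(32.333333) = 3.4761
S = 5 * 3.4761
= 17.38


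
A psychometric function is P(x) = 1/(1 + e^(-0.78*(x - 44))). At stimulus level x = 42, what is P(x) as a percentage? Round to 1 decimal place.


P(x) = 1/(1 + e^(-0.78*(42 - 44)))
Exponent = -0.78 * -2 = 1.56
e^(1.56) = 4.758821
P = 1/(1 + 4.758821) = 0.173647
Percentage = 17.4


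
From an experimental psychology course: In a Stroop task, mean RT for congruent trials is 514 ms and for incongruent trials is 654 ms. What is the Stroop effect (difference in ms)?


Stroop effect = RT(incongruent) - RT(congruent)
= 654 - 514
= 140 ms


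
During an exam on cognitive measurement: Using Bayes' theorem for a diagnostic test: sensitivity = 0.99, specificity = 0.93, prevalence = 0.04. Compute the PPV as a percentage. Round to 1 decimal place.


PPV = (sens * prev) / (sens * prev + (1-spec) * (1-prev))
Numerator = 0.99 * 0.04 = 0.0396
P(positive and no disease) = (1 - spec) * (1 - prev) = (1 - 0.93) * (1 - 0.04) = 0.0672
Denominator = 0.0396 + 0.0672 = 0.1068
PPV = 0.0396 / 0.1068 = 0.370787
As percentage = 37.1


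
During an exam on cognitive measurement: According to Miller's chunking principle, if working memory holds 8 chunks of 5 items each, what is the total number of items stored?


Total items = chunks * items_per_chunk
= 8 * 5
= 40


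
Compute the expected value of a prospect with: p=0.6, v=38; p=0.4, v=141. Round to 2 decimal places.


EU = sum(p_i * v_i)
0.6 * 38 = 22.8
0.4 * 141 = 56.4
EU = 22.8 + 56.4
= 79.20


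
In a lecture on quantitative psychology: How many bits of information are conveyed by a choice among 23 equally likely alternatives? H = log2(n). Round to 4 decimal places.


H = log2(n)
H = log2(23)
= 4.5236


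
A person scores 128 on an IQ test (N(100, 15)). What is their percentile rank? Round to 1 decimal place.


z = (IQ - mean) / SD
z = (128 - 100) / 15 = 1.8667
Percentile = Phi(1.8667) * 100
Phi(1.8667) = 0.969028
= 96.9


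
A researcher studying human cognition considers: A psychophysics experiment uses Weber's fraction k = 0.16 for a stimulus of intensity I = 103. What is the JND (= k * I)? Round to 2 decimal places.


JND = k * I
JND = 0.16 * 103
= 16.48


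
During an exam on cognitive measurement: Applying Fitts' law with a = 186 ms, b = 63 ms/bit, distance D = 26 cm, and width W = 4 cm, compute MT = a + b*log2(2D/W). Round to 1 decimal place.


MT = 186 + 63 * log2(2*26/4)
2D/W = 13.0
log2(13.0) = 3.7004
MT = 186 + 63 * 3.7004
= 419.1 ms


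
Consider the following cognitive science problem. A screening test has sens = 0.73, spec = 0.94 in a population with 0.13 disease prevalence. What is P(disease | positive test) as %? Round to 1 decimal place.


PPV = (sens * prev) / (sens * prev + (1-spec) * (1-prev))
Numerator = 0.73 * 0.13 = 0.0949
P(positive and no disease) = (1 - spec) * (1 - prev) = (1 - 0.94) * (1 - 0.13) = 0.0522
Denominator = 0.0949 + 0.0522 = 0.1471
PPV = 0.0949 / 0.1471 = 0.645139
As percentage = 64.5


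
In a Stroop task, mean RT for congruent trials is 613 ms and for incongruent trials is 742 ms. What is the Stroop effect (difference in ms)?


Stroop effect = RT(incongruent) - RT(congruent)
= 742 - 613
= 129 ms


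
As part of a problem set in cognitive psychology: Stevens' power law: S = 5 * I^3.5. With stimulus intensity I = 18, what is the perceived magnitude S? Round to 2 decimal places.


S = 5 * 18^3.5
18^3.5 = 24743.0805
S = 5 * 24743.0805
= 123715.40


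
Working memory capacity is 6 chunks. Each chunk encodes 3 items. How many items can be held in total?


Total items = chunks * items_per_chunk
= 6 * 3
= 18


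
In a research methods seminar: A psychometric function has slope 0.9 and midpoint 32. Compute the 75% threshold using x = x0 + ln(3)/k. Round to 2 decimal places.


At P = 0.75: 0.75 = 1/(1 + e^(-k*(x-x0)))
Solving: e^(-k*(x-x0)) = 1/3
x = x0 + ln(3)/k
ln(3) = 1.0986
x = 32 + 1.0986/0.9
= 32 + 1.2207
= 33.22


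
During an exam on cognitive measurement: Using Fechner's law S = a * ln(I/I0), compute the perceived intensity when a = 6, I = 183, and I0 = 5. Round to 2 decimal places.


S = 6 * ln(183/5)
I/I0 = 36.6
ln(36.6) = 3.6
S = 6 * 3.6
= 21.60


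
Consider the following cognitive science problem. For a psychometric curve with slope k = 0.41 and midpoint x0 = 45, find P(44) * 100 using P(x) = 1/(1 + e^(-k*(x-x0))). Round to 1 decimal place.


P(x) = 1/(1 + e^(-0.41*(44 - 45)))
Exponent = -0.41 * -1 = 0.41
e^(0.41) = 1.506818
P = 1/(1 + 1.506818) = 0.398912
Percentage = 39.9


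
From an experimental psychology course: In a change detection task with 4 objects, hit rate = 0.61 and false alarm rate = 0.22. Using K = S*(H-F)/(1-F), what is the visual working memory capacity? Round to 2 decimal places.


K = S * (H - F) / (1 - F)
H - F = 0.39
1 - F = 0.78
K = 4 * 0.39 / 0.78
= 2.00


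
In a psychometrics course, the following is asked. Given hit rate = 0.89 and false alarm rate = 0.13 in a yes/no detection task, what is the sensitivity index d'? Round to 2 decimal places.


d' = z(HR) - z(FAR)
z(0.89) = 1.2265
z(0.13) = -1.1264
d' = 1.2265 - -1.1264
= 2.35


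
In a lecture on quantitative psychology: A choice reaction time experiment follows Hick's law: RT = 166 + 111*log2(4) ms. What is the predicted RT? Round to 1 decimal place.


RT = 166 + 111 * log2(4)
log2(4) = 2.0
RT = 166 + 111 * 2.0
= 166 + 222.0
= 388.0 ms


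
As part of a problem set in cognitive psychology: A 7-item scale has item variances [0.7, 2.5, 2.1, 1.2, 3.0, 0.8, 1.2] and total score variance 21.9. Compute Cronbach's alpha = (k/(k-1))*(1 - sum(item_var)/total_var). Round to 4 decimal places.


alpha = (k/(k-1)) * (1 - sum(s_i^2)/s_total^2)
sum(item variances) = 11.5
k/(k-1) = 7/6 = 1.166667
1 - 11.5/21.9 = 1 - 0.525114 = 0.474886
alpha = 1.166667 * 0.474886
= 0.5540


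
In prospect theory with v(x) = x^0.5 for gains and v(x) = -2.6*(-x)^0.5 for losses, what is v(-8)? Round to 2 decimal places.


Since x = -8 < 0, use v(x) = -lambda*(-x)^alpha
(-x) = 8
8^0.5 = 2.8284
v(-8) = -2.6 * 2.8284
= -7.35


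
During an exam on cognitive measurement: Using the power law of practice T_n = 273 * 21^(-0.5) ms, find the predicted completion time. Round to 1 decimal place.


T_n = 273 * 21^(-0.5)
21^(-0.5) = 0.218218
T_n = 273 * 0.218218
= 59.6 ms


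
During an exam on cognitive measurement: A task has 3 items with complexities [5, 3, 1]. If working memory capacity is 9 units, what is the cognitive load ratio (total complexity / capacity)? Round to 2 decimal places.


Total complexity = 5 + 3 + 1 = 9
Load = total / capacity = 9 / 9
= 1.00


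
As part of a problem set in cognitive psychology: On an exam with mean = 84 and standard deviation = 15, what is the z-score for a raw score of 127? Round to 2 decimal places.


z = (X - mu) / sigma
= (127 - 84) / 15
= 43 / 15
= 2.87


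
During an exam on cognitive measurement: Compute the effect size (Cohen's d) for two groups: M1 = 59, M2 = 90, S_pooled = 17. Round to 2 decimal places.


Cohen's d = (M1 - M2) / S_pooled
= (59 - 90) / 17
= -31 / 17
= -1.82


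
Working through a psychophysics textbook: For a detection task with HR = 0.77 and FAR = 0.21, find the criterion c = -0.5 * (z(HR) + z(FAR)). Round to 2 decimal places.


c = -0.5 * (z(HR) + z(FAR))
z(0.77) = 0.7388
z(0.21) = -0.8064
c = -0.5 * (0.7388 + -0.8064)
= -0.5 * -0.0676
= 0.03


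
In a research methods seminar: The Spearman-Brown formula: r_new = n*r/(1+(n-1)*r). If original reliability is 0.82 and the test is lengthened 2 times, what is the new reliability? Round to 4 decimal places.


r_new = n*r / (1 + (n-1)*r)
Numerator = 2 * 0.82 = 1.64
Denominator = 1 + 1 * 0.82 = 1.82
r_new = 1.64 / 1.82
= 0.9011


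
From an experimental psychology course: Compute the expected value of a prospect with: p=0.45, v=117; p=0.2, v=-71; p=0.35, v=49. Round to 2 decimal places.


EU = sum(p_i * v_i)
0.45 * 117 = 52.65
0.2 * -71 = -14.2
0.35 * 49 = 17.15
EU = 52.65 + -14.2 + 17.15
= 55.60


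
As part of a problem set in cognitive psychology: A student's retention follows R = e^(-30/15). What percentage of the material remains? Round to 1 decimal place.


R = e^(-t/S)
-t/S = -30/15 = -2.0
R = e^(-2.0) = 0.135335
Percentage = 0.135335 * 100
= 13.5


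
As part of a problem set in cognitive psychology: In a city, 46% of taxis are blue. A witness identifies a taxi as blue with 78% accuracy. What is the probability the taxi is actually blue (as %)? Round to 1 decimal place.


P(blue | says blue) = P(says blue | blue)*P(blue) / [P(says blue | blue)*P(blue) + P(says blue | not blue)*P(not blue)]
Numerator = 0.78 * 0.46 = 0.3588
False identification = 0.22 * 0.54 = 0.1188
P = 0.3588 / (0.3588 + 0.1188)
= 0.3588 / 0.4776
As percentage = 75.1


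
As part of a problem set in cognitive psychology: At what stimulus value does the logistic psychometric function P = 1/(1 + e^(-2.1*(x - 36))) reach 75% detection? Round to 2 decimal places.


At P = 0.75: 0.75 = 1/(1 + e^(-k*(x-x0)))
Solving: e^(-k*(x-x0)) = 1/3
x = x0 + ln(3)/k
ln(3) = 1.0986
x = 36 + 1.0986/2.1
= 36 + 0.5231
= 36.52


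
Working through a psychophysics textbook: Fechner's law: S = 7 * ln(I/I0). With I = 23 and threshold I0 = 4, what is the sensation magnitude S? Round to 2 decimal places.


S = 7 * ln(23/4)
I/I0 = 5.75
ln(5.75) = 1.7492
S = 7 * 1.7492
= 12.24


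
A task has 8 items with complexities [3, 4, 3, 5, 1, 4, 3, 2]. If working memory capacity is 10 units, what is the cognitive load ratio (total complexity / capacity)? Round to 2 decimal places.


Total complexity = 3 + 4 + 3 + 5 + 1 + 4 + 3 + 2 = 25
Load = total / capacity = 25 / 10
= 2.50


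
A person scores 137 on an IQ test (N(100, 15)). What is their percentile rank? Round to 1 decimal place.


z = (IQ - mean) / SD
z = (137 - 100) / 15 = 2.4667
Percentile = Phi(2.4667) * 100
Phi(2.4667) = 0.993182
= 99.3


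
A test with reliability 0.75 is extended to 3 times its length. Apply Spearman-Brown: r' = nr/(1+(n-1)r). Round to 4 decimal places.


r_new = n*r / (1 + (n-1)*r)
Numerator = 3 * 0.75 = 2.25
Denominator = 1 + 2 * 0.75 = 2.5
r_new = 2.25 / 2.5
= 0.9000


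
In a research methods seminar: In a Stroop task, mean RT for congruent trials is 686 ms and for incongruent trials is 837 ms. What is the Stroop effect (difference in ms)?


Stroop effect = RT(incongruent) - RT(congruent)
= 837 - 686
= 151 ms


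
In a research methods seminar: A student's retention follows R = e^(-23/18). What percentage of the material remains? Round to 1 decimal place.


R = e^(-t/S)
-t/S = -23/18 = -1.277778
R = e^(-1.277778) = 0.278656
Percentage = 0.278656 * 100
= 27.9


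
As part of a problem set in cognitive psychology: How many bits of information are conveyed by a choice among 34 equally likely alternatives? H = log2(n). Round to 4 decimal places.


H = log2(n)
H = log2(34)
= 5.0875


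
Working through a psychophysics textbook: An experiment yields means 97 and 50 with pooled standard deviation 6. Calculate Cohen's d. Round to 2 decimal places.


Cohen's d = (M1 - M2) / S_pooled
= (97 - 50) / 6
= 47 / 6
= 7.83


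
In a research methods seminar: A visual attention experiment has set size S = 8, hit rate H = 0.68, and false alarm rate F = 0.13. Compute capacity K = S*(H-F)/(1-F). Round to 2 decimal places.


K = S * (H - F) / (1 - F)
H - F = 0.55
1 - F = 0.87
K = 8 * 0.55 / 0.87
= 5.06


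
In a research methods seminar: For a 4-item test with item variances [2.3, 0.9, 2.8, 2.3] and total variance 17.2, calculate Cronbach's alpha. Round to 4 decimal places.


alpha = (k/(k-1)) * (1 - sum(s_i^2)/s_total^2)
sum(item variances) = 8.3
k/(k-1) = 4/3 = 1.333333
1 - 8.3/17.2 = 1 - 0.482558 = 0.517442
alpha = 1.333333 * 0.517442
= 0.6899


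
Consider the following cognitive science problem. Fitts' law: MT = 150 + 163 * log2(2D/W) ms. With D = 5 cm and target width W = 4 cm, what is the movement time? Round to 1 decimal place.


MT = 150 + 163 * log2(2*5/4)
2D/W = 2.5
log2(2.5) = 1.3219
MT = 150 + 163 * 1.3219
= 365.5 ms


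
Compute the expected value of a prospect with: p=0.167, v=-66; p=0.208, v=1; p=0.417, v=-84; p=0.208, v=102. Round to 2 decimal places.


EU = sum(p_i * v_i)
0.167 * -66 = -11.022
0.208 * 1 = 0.208
0.417 * -84 = -35.028
0.208 * 102 = 21.216
EU = -11.022 + 0.208 + -35.028 + 21.216
= -24.63


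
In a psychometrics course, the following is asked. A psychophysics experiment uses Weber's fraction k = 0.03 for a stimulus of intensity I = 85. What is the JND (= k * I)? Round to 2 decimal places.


JND = k * I
JND = 0.03 * 85
= 2.55


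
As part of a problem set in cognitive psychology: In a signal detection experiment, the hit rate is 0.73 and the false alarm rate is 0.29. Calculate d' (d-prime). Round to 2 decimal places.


d' = z(HR) - z(FAR)
z(0.73) = 0.6128
z(0.29) = -0.5534
d' = 0.6128 - -0.5534
= 1.17


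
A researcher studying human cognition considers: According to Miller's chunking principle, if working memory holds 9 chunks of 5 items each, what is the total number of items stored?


Total items = chunks * items_per_chunk
= 9 * 5
= 45


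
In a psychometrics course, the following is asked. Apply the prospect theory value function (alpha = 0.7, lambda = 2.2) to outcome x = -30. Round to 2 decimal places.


Since x = -30 < 0, use v(x) = -lambda*(-x)^alpha
(-x) = 30
30^0.7 = 10.814
v(-30) = -2.2 * 10.814
= -23.79


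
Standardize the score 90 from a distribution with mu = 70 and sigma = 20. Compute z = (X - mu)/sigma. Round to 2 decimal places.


z = (X - mu) / sigma
= (90 - 70) / 20
= 20 / 20
= 1.00


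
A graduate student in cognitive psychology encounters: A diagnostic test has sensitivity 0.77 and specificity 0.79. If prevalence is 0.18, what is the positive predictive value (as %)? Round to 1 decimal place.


PPV = (sens * prev) / (sens * prev + (1-spec) * (1-prev))
Numerator = 0.77 * 0.18 = 0.1386
P(positive and no disease) = (1 - spec) * (1 - prev) = (1 - 0.79) * (1 - 0.18) = 0.1722
Denominator = 0.1386 + 0.1722 = 0.3108
PPV = 0.1386 / 0.3108 = 0.445946
As percentage = 44.6


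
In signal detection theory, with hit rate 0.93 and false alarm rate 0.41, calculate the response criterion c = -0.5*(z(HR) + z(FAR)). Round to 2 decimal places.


c = -0.5 * (z(HR) + z(FAR))
z(0.93) = 1.4758
z(0.41) = -0.2275
c = -0.5 * (1.4758 + -0.2275)
= -0.5 * 1.2483
= -0.62


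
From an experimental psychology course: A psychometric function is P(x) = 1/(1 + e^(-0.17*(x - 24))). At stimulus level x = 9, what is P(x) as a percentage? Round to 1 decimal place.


P(x) = 1/(1 + e^(-0.17*(9 - 24)))
Exponent = -0.17 * -15 = 2.55
e^(2.55) = 12.807104
P = 1/(1 + 12.807104) = 0.072426
Percentage = 7.2


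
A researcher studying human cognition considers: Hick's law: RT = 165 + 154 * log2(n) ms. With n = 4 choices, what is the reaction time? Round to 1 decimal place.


RT = 165 + 154 * log2(4)
log2(4) = 2.0
RT = 165 + 154 * 2.0
= 165 + 308.0
= 473.0 ms


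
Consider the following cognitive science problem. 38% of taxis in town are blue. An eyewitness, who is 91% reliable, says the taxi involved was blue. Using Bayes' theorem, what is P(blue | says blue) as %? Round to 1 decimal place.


P(blue | says blue) = P(says blue | blue)*P(blue) / [P(says blue | blue)*P(blue) + P(says blue | not blue)*P(not blue)]
Numerator = 0.91 * 0.38 = 0.3458
False identification = 0.09 * 0.62 = 0.0558
P = 0.3458 / (0.3458 + 0.0558)
= 0.3458 / 0.4016
As percentage = 86.1


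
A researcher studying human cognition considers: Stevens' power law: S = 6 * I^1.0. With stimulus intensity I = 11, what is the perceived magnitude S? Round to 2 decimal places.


S = 6 * 11^1.0
11^1.0 = 11.0
S = 6 * 11.0
= 66.00


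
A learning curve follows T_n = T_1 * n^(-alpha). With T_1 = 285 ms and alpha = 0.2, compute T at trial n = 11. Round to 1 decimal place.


T_n = 285 * 11^(-0.2)
11^(-0.2) = 0.619044
T_n = 285 * 0.619044
= 176.4 ms


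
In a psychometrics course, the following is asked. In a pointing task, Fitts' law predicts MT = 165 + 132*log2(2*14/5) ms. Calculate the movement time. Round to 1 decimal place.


MT = 165 + 132 * log2(2*14/5)
2D/W = 5.6
log2(5.6) = 2.4854
MT = 165 + 132 * 2.4854
= 493.1 ms


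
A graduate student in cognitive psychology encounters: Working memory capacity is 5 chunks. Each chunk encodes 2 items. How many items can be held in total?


Total items = chunks * items_per_chunk
= 5 * 2
= 10


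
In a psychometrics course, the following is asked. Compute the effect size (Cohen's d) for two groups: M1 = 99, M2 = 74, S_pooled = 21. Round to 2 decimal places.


Cohen's d = (M1 - M2) / S_pooled
= (99 - 74) / 21
= 25 / 21
= 1.19


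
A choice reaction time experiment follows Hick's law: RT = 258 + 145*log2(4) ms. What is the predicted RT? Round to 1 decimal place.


RT = 258 + 145 * log2(4)
log2(4) = 2.0
RT = 258 + 145 * 2.0
= 258 + 290.0
= 548.0 ms


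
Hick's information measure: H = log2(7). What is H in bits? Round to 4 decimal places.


H = log2(n)
H = log2(7)
= 2.8074


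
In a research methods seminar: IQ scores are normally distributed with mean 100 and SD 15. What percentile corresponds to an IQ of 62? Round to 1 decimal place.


z = (IQ - mean) / SD
z = (62 - 100) / 15 = -2.5333
Percentile = Phi(-2.5333) * 100
Phi(-2.5333) = 0.00565
= 0.6


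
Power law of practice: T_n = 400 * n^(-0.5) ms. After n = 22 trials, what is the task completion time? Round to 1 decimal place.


T_n = 400 * 22^(-0.5)
22^(-0.5) = 0.213201
T_n = 400 * 0.213201
= 85.3 ms


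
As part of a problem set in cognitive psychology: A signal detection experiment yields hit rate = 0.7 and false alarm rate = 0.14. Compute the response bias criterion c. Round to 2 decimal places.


c = -0.5 * (z(HR) + z(FAR))
z(0.7) = 0.5244
z(0.14) = -1.0803
c = -0.5 * (0.5244 + -1.0803)
= -0.5 * -0.5559
= 0.28


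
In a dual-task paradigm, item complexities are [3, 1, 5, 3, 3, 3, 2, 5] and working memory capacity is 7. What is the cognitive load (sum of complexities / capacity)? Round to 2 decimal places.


Total complexity = 3 + 1 + 5 + 3 + 3 + 3 + 2 + 5 = 25
Load = total / capacity = 25 / 7
= 3.57


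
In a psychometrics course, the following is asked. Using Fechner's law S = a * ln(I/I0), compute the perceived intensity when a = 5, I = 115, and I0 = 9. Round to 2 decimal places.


S = 5 * ln(115/9)
I/I0 = 12.777778
ln(12.777778) = 2.5477
S = 5 * 2.5477
= 12.74


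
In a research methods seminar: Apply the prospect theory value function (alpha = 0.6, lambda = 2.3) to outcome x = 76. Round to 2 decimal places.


Since x = 76 >= 0, use v(x) = x^0.6
76^0.6 = 13.4428
v(76) = 13.44


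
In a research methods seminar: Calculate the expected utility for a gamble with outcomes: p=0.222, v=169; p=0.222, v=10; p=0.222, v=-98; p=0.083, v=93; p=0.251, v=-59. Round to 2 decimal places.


EU = sum(p_i * v_i)
0.222 * 169 = 37.518
0.222 * 10 = 2.22
0.222 * -98 = -21.756
0.083 * 93 = 7.719
0.251 * -59 = -14.809
EU = 37.518 + 2.22 + -21.756 + 7.719 + -14.809
= 10.89


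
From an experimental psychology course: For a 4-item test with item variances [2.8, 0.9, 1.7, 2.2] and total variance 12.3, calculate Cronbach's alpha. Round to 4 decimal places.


alpha = (k/(k-1)) * (1 - sum(s_i^2)/s_total^2)
sum(item variances) = 7.6
k/(k-1) = 4/3 = 1.333333
1 - 7.6/12.3 = 1 - 0.617886 = 0.382114
alpha = 1.333333 * 0.382114
= 0.5095


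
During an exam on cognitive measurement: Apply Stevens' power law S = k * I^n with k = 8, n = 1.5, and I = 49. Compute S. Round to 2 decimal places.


S = 8 * 49^1.5
49^1.5 = 343.0
S = 8 * 343.0
= 2744.00


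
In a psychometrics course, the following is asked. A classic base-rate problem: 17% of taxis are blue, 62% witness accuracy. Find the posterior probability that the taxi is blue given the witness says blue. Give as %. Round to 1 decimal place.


P(blue | says blue) = P(says blue | blue)*P(blue) / [P(says blue | blue)*P(blue) + P(says blue | not blue)*P(not blue)]
Numerator = 0.62 * 0.17 = 0.1054
False identification = 0.38 * 0.83 = 0.3154
P = 0.1054 / (0.1054 + 0.3154)
= 0.1054 / 0.4208
As percentage = 25.0


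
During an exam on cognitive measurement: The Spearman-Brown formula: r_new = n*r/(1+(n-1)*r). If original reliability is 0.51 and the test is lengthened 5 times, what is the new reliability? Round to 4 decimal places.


r_new = n*r / (1 + (n-1)*r)
Numerator = 5 * 0.51 = 2.55
Denominator = 1 + 4 * 0.51 = 3.04
r_new = 2.55 / 3.04
= 0.8388


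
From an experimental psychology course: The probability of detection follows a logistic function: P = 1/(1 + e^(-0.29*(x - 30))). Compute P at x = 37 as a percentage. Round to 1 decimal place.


P(x) = 1/(1 + e^(-0.29*(37 - 30)))
Exponent = -0.29 * 7 = -2.03
e^(-2.03) = 0.131336
P = 1/(1 + 0.131336) = 0.883911
Percentage = 88.4


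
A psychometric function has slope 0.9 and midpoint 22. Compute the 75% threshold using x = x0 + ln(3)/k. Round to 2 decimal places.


At P = 0.75: 0.75 = 1/(1 + e^(-k*(x-x0)))
Solving: e^(-k*(x-x0)) = 1/3
x = x0 + ln(3)/k
ln(3) = 1.0986
x = 22 + 1.0986/0.9
= 22 + 1.2207
= 23.22


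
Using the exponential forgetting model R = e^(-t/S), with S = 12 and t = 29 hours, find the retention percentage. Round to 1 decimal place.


R = e^(-t/S)
-t/S = -29/12 = -2.416667
R = e^(-2.416667) = 0.089218
Percentage = 0.089218 * 100
= 8.9


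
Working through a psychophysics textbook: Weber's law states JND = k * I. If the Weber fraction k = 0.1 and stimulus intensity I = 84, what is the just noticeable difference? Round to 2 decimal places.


JND = k * I
JND = 0.1 * 84
= 8.40


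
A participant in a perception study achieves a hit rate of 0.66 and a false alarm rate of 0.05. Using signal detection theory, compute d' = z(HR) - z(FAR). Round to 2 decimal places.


d' = z(HR) - z(FAR)
z(0.66) = 0.4125
z(0.05) = -1.6449
d' = 0.4125 - -1.6449
= 2.06


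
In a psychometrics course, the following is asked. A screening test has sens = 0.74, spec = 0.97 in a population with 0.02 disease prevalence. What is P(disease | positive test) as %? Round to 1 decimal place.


PPV = (sens * prev) / (sens * prev + (1-spec) * (1-prev))
Numerator = 0.74 * 0.02 = 0.0148
P(positive and no disease) = (1 - spec) * (1 - prev) = (1 - 0.97) * (1 - 0.02) = 0.0294
Denominator = 0.0148 + 0.0294 = 0.0442
PPV = 0.0148 / 0.0442 = 0.334842
As percentage = 33.5


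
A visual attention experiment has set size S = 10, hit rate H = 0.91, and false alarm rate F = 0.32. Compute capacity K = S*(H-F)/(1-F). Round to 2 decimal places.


K = S * (H - F) / (1 - F)
H - F = 0.59
1 - F = 0.68
K = 10 * 0.59 / 0.68
= 8.68


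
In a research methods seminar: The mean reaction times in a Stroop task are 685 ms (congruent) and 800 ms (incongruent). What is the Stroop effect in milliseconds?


Stroop effect = RT(incongruent) - RT(congruent)
= 800 - 685
= 115 ms


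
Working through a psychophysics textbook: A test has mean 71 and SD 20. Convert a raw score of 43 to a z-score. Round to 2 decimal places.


z = (X - mu) / sigma
= (43 - 71) / 20
= -28 / 20
= -1.40


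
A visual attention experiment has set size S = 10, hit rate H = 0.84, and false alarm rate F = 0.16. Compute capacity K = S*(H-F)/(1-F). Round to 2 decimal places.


K = S * (H - F) / (1 - F)
H - F = 0.68
1 - F = 0.84
K = 10 * 0.68 / 0.84
= 8.10


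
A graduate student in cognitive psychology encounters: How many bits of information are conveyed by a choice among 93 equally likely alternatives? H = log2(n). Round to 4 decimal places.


H = log2(n)
H = log2(93)
= 6.5392


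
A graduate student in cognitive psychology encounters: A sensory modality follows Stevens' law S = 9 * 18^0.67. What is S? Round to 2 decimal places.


S = 9 * 18^0.67
18^0.67 = 6.9348
S = 9 * 6.9348
= 62.41


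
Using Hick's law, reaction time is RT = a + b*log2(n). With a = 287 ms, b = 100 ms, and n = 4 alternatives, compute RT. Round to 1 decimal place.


RT = 287 + 100 * log2(4)
log2(4) = 2.0
RT = 287 + 100 * 2.0
= 287 + 200.0
= 487.0 ms
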